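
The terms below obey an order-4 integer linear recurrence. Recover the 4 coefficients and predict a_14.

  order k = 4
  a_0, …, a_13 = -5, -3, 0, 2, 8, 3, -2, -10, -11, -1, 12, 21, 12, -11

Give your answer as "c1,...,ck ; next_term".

  a_4 = 0·2 + 0·0 + -1·-3 + -1·-5 = 8
  a_5 = 0·8 + 0·2 + -1·0 + -1·-3 = 3
  a_6 = 0·3 + 0·8 + -1·2 + -1·0 = -2
  a_7 = 0·-2 + 0·3 + -1·8 + -1·2 = -10
  a_8 = 0·-10 + 0·-2 + -1·3 + -1·8 = -11
  a_9 = 0·-11 + 0·-10 + -1·-2 + -1·3 = -1
  a_10 = 0·-1 + 0·-11 + -1·-10 + -1·-2 = 12
  a_11 = 0·12 + 0·-1 + -1·-11 + -1·-10 = 21
  a_12 = 0·21 + 0·12 + -1·-1 + -1·-11 = 12
  a_13 = 0·12 + 0·21 + -1·12 + -1·-1 = -11
  a_14 = 0·-11 + 0·12 + -1·21 + -1·12 = -33

0,0,-1,-1 ; -33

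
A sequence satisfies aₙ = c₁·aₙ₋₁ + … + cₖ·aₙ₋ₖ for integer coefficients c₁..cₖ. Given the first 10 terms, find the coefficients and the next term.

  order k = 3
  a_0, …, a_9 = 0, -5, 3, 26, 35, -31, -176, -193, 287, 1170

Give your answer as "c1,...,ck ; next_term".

  a_3 = 2·3 + -4·-5 + 1·0 = 26
  a_4 = 2·26 + -4·3 + 1·-5 = 35
  a_5 = 2·35 + -4·26 + 1·3 = -31
  a_6 = 2·-31 + -4·35 + 1·26 = -176
  a_7 = 2·-176 + -4·-31 + 1·35 = -193
  a_8 = 2·-193 + -4·-176 + 1·-31 = 287
  a_9 = 2·287 + -4·-193 + 1·-176 = 1170
  a_10 = 2·1170 + -4·287 + 1·-193 = 999

2,-4,1 ; 999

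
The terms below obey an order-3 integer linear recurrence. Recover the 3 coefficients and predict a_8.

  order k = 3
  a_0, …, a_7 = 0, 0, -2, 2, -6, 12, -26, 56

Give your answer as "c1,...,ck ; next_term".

  a_3 = -1·-2 + 2·0 + -1·0 = 2
  a_4 = -1·2 + 2·-2 + -1·0 = -6
  a_5 = -1·-6 + 2·2 + -1·-2 = 12
  a_6 = -1·12 + 2·-6 + -1·2 = -26
  a_7 = -1·-26 + 2·12 + -1·-6 = 56
  a_8 = -1·56 + 2·-26 + -1·12 = -120

-1,2,-1 ; -120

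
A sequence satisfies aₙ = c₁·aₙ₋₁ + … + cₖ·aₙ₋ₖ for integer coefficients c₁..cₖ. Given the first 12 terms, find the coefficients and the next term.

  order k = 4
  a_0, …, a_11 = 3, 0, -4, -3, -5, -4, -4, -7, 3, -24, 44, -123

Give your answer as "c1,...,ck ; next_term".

  a_4 = -2·-3 + 2·-4 + 2·0 + -1·3 = -5
  a_5 = -2·-5 + 2·-3 + 2·-4 + -1·0 = -4
  a_6 = -2·-4 + 2·-5 + 2·-3 + -1·-4 = -4
  a_7 = -2·-4 + 2·-4 + 2·-5 + -1·-3 = -7
  a_8 = -2·-7 + 2·-4 + 2·-4 + -1·-5 = 3
  a_9 = -2·3 + 2·-7 + 2·-4 + -1·-4 = -24
  a_10 = -2·-24 + 2·3 + 2·-7 + -1·-4 = 44
  a_11 = -2·44 + 2·-24 + 2·3 + -1·-7 = -123
  a_12 = -2·-123 + 2·44 + 2·-24 + -1·3 = 283

-2,2,2,-1 ; 283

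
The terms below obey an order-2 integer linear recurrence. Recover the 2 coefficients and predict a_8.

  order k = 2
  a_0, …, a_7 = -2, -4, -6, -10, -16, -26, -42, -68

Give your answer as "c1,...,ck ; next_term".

  a_2 = 1·-4 + 1·-2 = -6
  a_3 = 1·-6 + 1·-4 = -10
  a_4 = 1·-10 + 1·-6 = -16
  a_5 = 1·-16 + 1·-10 = -26
  a_6 = 1·-26 + 1·-16 = -42
  a_7 = 1·-42 + 1·-26 = -68
  a_8 = 1·-68 + 1·-42 = -110

1,1 ; -110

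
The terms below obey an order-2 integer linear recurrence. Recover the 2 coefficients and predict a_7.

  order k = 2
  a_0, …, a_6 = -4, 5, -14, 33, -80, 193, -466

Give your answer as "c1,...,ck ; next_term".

-2,1 ; 1125

  a_2 = -2·5 + 1·-4 = -14
  a_3 = -2·-14 + 1·5 = 33
  a_4 = -2·33 + 1·-14 = -80
  a_5 = -2·-80 + 1·33 = 193
  a_6 = -2·193 + 1·-80 = -466
  a_7 = -2·-466 + 1·193 = 1125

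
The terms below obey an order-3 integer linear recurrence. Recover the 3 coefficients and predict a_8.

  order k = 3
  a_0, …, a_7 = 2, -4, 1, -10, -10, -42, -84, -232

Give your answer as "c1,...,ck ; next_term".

  a_3 = 2·1 + 2·-4 + -2·2 = -10
  a_4 = 2·-10 + 2·1 + -2·-4 = -10
  a_5 = 2·-10 + 2·-10 + -2·1 = -42
  a_6 = 2·-42 + 2·-10 + -2·-10 = -84
  a_7 = 2·-84 + 2·-42 + -2·-10 = -232
  a_8 = 2·-232 + 2·-84 + -2·-42 = -548

2,2,-2 ; -548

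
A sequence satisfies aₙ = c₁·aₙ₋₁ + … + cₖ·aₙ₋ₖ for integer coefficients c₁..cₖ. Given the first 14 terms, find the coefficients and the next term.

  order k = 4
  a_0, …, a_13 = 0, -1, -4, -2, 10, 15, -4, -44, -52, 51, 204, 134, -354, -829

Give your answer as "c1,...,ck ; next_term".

  a_4 = 0·-2 + -2·-4 + -2·-1 + -3·0 = 10
  a_5 = 0·10 + -2·-2 + -2·-4 + -3·-1 = 15
  a_6 = 0·15 + -2·10 + -2·-2 + -3·-4 = -4
  a_7 = 0·-4 + -2·15 + -2·10 + -3·-2 = -44
  a_8 = 0·-44 + -2·-4 + -2·15 + -3·10 = -52
  a_9 = 0·-52 + -2·-44 + -2·-4 + -3·15 = 51
  a_10 = 0·51 + -2·-52 + -2·-44 + -3·-4 = 204
  a_11 = 0·204 + -2·51 + -2·-52 + -3·-44 = 134
  a_12 = 0·134 + -2·204 + -2·51 + -3·-52 = -354
  a_13 = 0·-354 + -2·134 + -2·204 + -3·51 = -829
  a_14 = 0·-829 + -2·-354 + -2·134 + -3·204 = -172

0,-2,-2,-3 ; -172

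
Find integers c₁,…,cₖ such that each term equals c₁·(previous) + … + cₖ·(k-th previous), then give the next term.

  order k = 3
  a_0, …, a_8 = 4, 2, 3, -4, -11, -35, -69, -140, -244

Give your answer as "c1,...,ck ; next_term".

  a_3 = 2·3 + 1·2 + -3·4 = -4
  a_4 = 2·-4 + 1·3 + -3·2 = -11
  a_5 = 2·-11 + 1·-4 + -3·3 = -35
  a_6 = 2·-35 + 1·-11 + -3·-4 = -69
  a_7 = 2·-69 + 1·-35 + -3·-11 = -140
  a_8 = 2·-140 + 1·-69 + -3·-35 = -244
  a_9 = 2·-244 + 1·-140 + -3·-69 = -421

2,1,-3 ; -421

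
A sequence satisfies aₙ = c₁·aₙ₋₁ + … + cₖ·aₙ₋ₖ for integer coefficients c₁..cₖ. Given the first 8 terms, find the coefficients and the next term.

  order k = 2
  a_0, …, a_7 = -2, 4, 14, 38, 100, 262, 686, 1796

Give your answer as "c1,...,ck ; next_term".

  a_2 = 3·4 + -1·-2 = 14
  a_3 = 3·14 + -1·4 = 38
  a_4 = 3·38 + -1·14 = 100
  a_5 = 3·100 + -1·38 = 262
  a_6 = 3·262 + -1·100 = 686
  a_7 = 3·686 + -1·262 = 1796
  a_8 = 3·1796 + -1·686 = 4702

3,-1 ; 4702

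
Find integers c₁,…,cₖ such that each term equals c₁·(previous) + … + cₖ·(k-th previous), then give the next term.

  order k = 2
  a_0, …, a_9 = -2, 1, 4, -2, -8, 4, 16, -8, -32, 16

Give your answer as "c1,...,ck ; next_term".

  a_2 = 0·1 + -2·-2 = 4
  a_3 = 0·4 + -2·1 = -2
  a_4 = 0·-2 + -2·4 = -8
  a_5 = 0·-8 + -2·-2 = 4
  a_6 = 0·4 + -2·-8 = 16
  a_7 = 0·16 + -2·4 = -8
  a_8 = 0·-8 + -2·16 = -32
  a_9 = 0·-32 + -2·-8 = 16
  a_10 = 0·16 + -2·-32 = 64

0,-2 ; 64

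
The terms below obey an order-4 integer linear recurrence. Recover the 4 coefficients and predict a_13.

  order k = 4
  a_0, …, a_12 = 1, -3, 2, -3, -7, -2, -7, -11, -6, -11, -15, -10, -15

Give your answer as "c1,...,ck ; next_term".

1,0,1,-1 ; -19

  a_4 = 1·-3 + 0·2 + 1·-3 + -1·1 = -7
  a_5 = 1·-7 + 0·-3 + 1·2 + -1·-3 = -2
  a_6 = 1·-2 + 0·-7 + 1·-3 + -1·2 = -7
  a_7 = 1·-7 + 0·-2 + 1·-7 + -1·-3 = -11
  a_8 = 1·-11 + 0·-7 + 1·-2 + -1·-7 = -6
  a_9 = 1·-6 + 0·-11 + 1·-7 + -1·-2 = -11
  a_10 = 1·-11 + 0·-6 + 1·-11 + -1·-7 = -15
  a_11 = 1·-15 + 0·-11 + 1·-6 + -1·-11 = -10
  a_12 = 1·-10 + 0·-15 + 1·-11 + -1·-6 = -15
  a_13 = 1·-15 + 0·-10 + 1·-15 + -1·-11 = -19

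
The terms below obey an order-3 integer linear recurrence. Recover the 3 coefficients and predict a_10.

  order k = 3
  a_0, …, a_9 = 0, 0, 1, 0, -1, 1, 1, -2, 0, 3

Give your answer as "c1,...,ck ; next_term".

  a_3 = 0·1 + -1·0 + 1·0 = 0
  a_4 = 0·0 + -1·1 + 1·0 = -1
  a_5 = 0·-1 + -1·0 + 1·1 = 1
  a_6 = 0·1 + -1·-1 + 1·0 = 1
  a_7 = 0·1 + -1·1 + 1·-1 = -2
  a_8 = 0·-2 + -1·1 + 1·1 = 0
  a_9 = 0·0 + -1·-2 + 1·1 = 3
  a_10 = 0·3 + -1·0 + 1·-2 = -2

0,-1,1 ; -2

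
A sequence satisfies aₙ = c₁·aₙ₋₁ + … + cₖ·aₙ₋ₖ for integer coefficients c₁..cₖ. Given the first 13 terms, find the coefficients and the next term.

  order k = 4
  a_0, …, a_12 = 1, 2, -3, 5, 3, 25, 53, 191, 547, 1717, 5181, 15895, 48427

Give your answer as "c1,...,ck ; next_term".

2,3,0,2 ; 147973

  a_4 = 2·5 + 3·-3 + 0·2 + 2·1 = 3
  a_5 = 2·3 + 3·5 + 0·-3 + 2·2 = 25
  a_6 = 2·25 + 3·3 + 0·5 + 2·-3 = 53
  a_7 = 2·53 + 3·25 + 0·3 + 2·5 = 191
  a_8 = 2·191 + 3·53 + 0·25 + 2·3 = 547
  a_9 = 2·547 + 3·191 + 0·53 + 2·25 = 1717
  a_10 = 2·1717 + 3·547 + 0·191 + 2·53 = 5181
  a_11 = 2·5181 + 3·1717 + 0·547 + 2·191 = 15895
  a_12 = 2·15895 + 3·5181 + 0·1717 + 2·547 = 48427
  a_13 = 2·48427 + 3·15895 + 0·5181 + 2·1717 = 147973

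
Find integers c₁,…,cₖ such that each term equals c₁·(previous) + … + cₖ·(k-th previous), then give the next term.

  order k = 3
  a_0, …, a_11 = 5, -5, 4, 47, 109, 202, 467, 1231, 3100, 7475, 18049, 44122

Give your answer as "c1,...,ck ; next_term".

3,-3,4 ; 108119

  a_3 = 3·4 + -3·-5 + 4·5 = 47
  a_4 = 3·47 + -3·4 + 4·-5 = 109
  a_5 = 3·109 + -3·47 + 4·4 = 202
  a_6 = 3·202 + -3·109 + 4·47 = 467
  a_7 = 3·467 + -3·202 + 4·109 = 1231
  a_8 = 3·1231 + -3·467 + 4·202 = 3100
  a_9 = 3·3100 + -3·1231 + 4·467 = 7475
  a_10 = 3·7475 + -3·3100 + 4·1231 = 18049
  a_11 = 3·18049 + -3·7475 + 4·3100 = 44122
  a_12 = 3·44122 + -3·18049 + 4·7475 = 108119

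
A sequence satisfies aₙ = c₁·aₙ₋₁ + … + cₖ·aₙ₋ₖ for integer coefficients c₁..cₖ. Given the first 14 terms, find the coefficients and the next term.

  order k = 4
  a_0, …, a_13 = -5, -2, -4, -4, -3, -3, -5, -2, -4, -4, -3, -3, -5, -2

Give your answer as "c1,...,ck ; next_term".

  a_4 = -1·-4 + 0·-4 + 1·-2 + 1·-5 = -3
  a_5 = -1·-3 + 0·-4 + 1·-4 + 1·-2 = -3
  a_6 = -1·-3 + 0·-3 + 1·-4 + 1·-4 = -5
  a_7 = -1·-5 + 0·-3 + 1·-3 + 1·-4 = -2
  a_8 = -1·-2 + 0·-5 + 1·-3 + 1·-3 = -4
  a_9 = -1·-4 + 0·-2 + 1·-5 + 1·-3 = -4
  a_10 = -1·-4 + 0·-4 + 1·-2 + 1·-5 = -3
  a_11 = -1·-3 + 0·-4 + 1·-4 + 1·-2 = -3
  a_12 = -1·-3 + 0·-3 + 1·-4 + 1·-4 = -5
  a_13 = -1·-5 + 0·-3 + 1·-3 + 1·-4 = -2
  a_14 = -1·-2 + 0·-5 + 1·-3 + 1·-3 = -4

-1,0,1,1 ; -4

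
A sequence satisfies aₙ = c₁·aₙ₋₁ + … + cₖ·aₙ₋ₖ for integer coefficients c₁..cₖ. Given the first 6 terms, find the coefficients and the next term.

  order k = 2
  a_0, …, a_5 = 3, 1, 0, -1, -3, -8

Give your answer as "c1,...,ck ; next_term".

3,-1 ; -21

  a_2 = 3·1 + -1·3 = 0
  a_3 = 3·0 + -1·1 = -1
  a_4 = 3·-1 + -1·0 = -3
  a_5 = 3·-3 + -1·-1 = -8
  a_6 = 3·-8 + -1·-3 = -21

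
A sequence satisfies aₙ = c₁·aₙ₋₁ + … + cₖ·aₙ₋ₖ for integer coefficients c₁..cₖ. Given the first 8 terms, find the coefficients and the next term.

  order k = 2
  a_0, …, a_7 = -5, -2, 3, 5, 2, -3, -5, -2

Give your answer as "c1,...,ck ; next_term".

  a_2 = 1·-2 + -1·-5 = 3
  a_3 = 1·3 + -1·-2 = 5
  a_4 = 1·5 + -1·3 = 2
  a_5 = 1·2 + -1·5 = -3
  a_6 = 1·-3 + -1·2 = -5
  a_7 = 1·-5 + -1·-3 = -2
  a_8 = 1·-2 + -1·-5 = 3

1,-1 ; 3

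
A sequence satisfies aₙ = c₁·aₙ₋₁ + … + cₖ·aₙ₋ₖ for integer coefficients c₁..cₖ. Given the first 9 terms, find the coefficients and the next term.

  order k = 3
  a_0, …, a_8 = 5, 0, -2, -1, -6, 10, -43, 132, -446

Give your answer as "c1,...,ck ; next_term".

-2,4,-1 ; 1463

  a_3 = -2·-2 + 4·0 + -1·5 = -1
  a_4 = -2·-1 + 4·-2 + -1·0 = -6
  a_5 = -2·-6 + 4·-1 + -1·-2 = 10
  a_6 = -2·10 + 4·-6 + -1·-1 = -43
  a_7 = -2·-43 + 4·10 + -1·-6 = 132
  a_8 = -2·132 + 4·-43 + -1·10 = -446
  a_9 = -2·-446 + 4·132 + -1·-43 = 1463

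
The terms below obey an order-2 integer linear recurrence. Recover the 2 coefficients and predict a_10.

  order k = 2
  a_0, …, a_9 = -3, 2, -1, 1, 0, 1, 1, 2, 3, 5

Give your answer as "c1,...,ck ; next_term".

1,1 ; 8

  a_2 = 1·2 + 1·-3 = -1
  a_3 = 1·-1 + 1·2 = 1
  a_4 = 1·1 + 1·-1 = 0
  a_5 = 1·0 + 1·1 = 1
  a_6 = 1·1 + 1·0 = 1
  a_7 = 1·1 + 1·1 = 2
  a_8 = 1·2 + 1·1 = 3
  a_9 = 1·3 + 1·2 = 5
  a_10 = 1·5 + 1·3 = 8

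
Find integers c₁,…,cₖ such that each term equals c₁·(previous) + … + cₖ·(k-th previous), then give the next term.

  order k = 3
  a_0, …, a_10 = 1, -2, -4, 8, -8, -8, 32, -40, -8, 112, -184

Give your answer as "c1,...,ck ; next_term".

-1,-1,2 ; 56

  a_3 = -1·-4 + -1·-2 + 2·1 = 8
  a_4 = -1·8 + -1·-4 + 2·-2 = -8
  a_5 = -1·-8 + -1·8 + 2·-4 = -8
  a_6 = -1·-8 + -1·-8 + 2·8 = 32
  a_7 = -1·32 + -1·-8 + 2·-8 = -40
  a_8 = -1·-40 + -1·32 + 2·-8 = -8
  a_9 = -1·-8 + -1·-40 + 2·32 = 112
  a_10 = -1·112 + -1·-8 + 2·-40 = -184
  a_11 = -1·-184 + -1·112 + 2·-8 = 56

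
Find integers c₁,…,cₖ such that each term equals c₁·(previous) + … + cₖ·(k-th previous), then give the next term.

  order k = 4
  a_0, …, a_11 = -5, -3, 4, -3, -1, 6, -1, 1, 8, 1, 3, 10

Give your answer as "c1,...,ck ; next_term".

1,0,1,-1 ; 3

  a_4 = 1·-3 + 0·4 + 1·-3 + -1·-5 = -1
  a_5 = 1·-1 + 0·-3 + 1·4 + -1·-3 = 6
  a_6 = 1·6 + 0·-1 + 1·-3 + -1·4 = -1
  a_7 = 1·-1 + 0·6 + 1·-1 + -1·-3 = 1
  a_8 = 1·1 + 0·-1 + 1·6 + -1·-1 = 8
  a_9 = 1·8 + 0·1 + 1·-1 + -1·6 = 1
  a_10 = 1·1 + 0·8 + 1·1 + -1·-1 = 3
  a_11 = 1·3 + 0·1 + 1·8 + -1·1 = 10
  a_12 = 1·10 + 0·3 + 1·1 + -1·8 = 3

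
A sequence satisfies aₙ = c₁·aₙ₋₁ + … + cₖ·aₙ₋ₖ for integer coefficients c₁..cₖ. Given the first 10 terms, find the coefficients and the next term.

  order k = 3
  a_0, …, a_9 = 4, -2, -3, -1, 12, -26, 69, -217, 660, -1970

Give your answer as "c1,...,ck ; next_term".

-3,-1,-3 ; 5901

  a_3 = -3·-3 + -1·-2 + -3·4 = -1
  a_4 = -3·-1 + -1·-3 + -3·-2 = 12
  a_5 = -3·12 + -1·-1 + -3·-3 = -26
  a_6 = -3·-26 + -1·12 + -3·-1 = 69
  a_7 = -3·69 + -1·-26 + -3·12 = -217
  a_8 = -3·-217 + -1·69 + -3·-26 = 660
  a_9 = -3·660 + -1·-217 + -3·69 = -1970
  a_10 = -3·-1970 + -1·660 + -3·-217 = 5901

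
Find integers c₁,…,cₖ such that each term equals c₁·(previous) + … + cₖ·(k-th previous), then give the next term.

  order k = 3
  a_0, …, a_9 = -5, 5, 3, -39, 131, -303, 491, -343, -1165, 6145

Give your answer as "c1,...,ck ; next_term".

  a_3 = -3·3 + -2·5 + 4·-5 = -39
  a_4 = -3·-39 + -2·3 + 4·5 = 131
  a_5 = -3·131 + -2·-39 + 4·3 = -303
  a_6 = -3·-303 + -2·131 + 4·-39 = 491
  a_7 = -3·491 + -2·-303 + 4·131 = -343
  a_8 = -3·-343 + -2·491 + 4·-303 = -1165
  a_9 = -3·-1165 + -2·-343 + 4·491 = 6145
  a_10 = -3·6145 + -2·-1165 + 4·-343 = -17477

-3,-2,4 ; -17477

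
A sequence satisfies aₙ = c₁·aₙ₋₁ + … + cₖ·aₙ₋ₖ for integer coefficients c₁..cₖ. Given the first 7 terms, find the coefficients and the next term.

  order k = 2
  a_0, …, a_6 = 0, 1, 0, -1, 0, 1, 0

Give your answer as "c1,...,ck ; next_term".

0,-1 ; -1

  a_2 = 0·1 + -1·0 = 0
  a_3 = 0·0 + -1·1 = -1
  a_4 = 0·-1 + -1·0 = 0
  a_5 = 0·0 + -1·-1 = 1
  a_6 = 0·1 + -1·0 = 0
  a_7 = 0·0 + -1·1 = -1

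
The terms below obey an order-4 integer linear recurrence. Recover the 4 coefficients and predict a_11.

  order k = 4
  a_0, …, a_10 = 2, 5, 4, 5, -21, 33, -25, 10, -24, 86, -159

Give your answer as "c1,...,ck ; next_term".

-2,-2,-1,1 ; 180

  a_4 = -2·5 + -2·4 + -1·5 + 1·2 = -21
  a_5 = -2·-21 + -2·5 + -1·4 + 1·5 = 33
  a_6 = -2·33 + -2·-21 + -1·5 + 1·4 = -25
  a_7 = -2·-25 + -2·33 + -1·-21 + 1·5 = 10
  a_8 = -2·10 + -2·-25 + -1·33 + 1·-21 = -24
  a_9 = -2·-24 + -2·10 + -1·-25 + 1·33 = 86
  a_10 = -2·86 + -2·-24 + -1·10 + 1·-25 = -159
  a_11 = -2·-159 + -2·86 + -1·-24 + 1·10 = 180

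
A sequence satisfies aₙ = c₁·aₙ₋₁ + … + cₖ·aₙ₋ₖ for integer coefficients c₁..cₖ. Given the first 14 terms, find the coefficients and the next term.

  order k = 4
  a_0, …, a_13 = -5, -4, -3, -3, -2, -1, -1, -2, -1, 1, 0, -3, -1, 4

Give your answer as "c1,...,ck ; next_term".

0,-1,0,1 ; 1

  a_4 = 0·-3 + -1·-3 + 0·-4 + 1·-5 = -2
  a_5 = 0·-2 + -1·-3 + 0·-3 + 1·-4 = -1
  a_6 = 0·-1 + -1·-2 + 0·-3 + 1·-3 = -1
  a_7 = 0·-1 + -1·-1 + 0·-2 + 1·-3 = -2
  a_8 = 0·-2 + -1·-1 + 0·-1 + 1·-2 = -1
  a_9 = 0·-1 + -1·-2 + 0·-1 + 1·-1 = 1
  a_10 = 0·1 + -1·-1 + 0·-2 + 1·-1 = 0
  a_11 = 0·0 + -1·1 + 0·-1 + 1·-2 = -3
  a_12 = 0·-3 + -1·0 + 0·1 + 1·-1 = -1
  a_13 = 0·-1 + -1·-3 + 0·0 + 1·1 = 4
  a_14 = 0·4 + -1·-1 + 0·-3 + 1·0 = 1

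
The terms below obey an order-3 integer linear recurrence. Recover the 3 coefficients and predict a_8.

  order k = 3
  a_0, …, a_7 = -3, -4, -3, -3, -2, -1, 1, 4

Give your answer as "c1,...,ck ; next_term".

  a_3 = 2·-3 + 0·-4 + -1·-3 = -3
  a_4 = 2·-3 + 0·-3 + -1·-4 = -2
  a_5 = 2·-2 + 0·-3 + -1·-3 = -1
  a_6 = 2·-1 + 0·-2 + -1·-3 = 1
  a_7 = 2·1 + 0·-1 + -1·-2 = 4
  a_8 = 2·4 + 0·1 + -1·-1 = 9

2,0,-1 ; 9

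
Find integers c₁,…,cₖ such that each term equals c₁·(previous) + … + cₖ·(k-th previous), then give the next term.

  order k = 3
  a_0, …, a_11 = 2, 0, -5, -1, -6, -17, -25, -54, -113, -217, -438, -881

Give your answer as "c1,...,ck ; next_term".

  a_3 = 1·-5 + 1·0 + 2·2 = -1
  a_4 = 1·-1 + 1·-5 + 2·0 = -6
  a_5 = 1·-6 + 1·-1 + 2·-5 = -17
  a_6 = 1·-17 + 1·-6 + 2·-1 = -25
  a_7 = 1·-25 + 1·-17 + 2·-6 = -54
  a_8 = 1·-54 + 1·-25 + 2·-17 = -113
  a_9 = 1·-113 + 1·-54 + 2·-25 = -217
  a_10 = 1·-217 + 1·-113 + 2·-54 = -438
  a_11 = 1·-438 + 1·-217 + 2·-113 = -881
  a_12 = 1·-881 + 1·-438 + 2·-217 = -1753

1,1,2 ; -1753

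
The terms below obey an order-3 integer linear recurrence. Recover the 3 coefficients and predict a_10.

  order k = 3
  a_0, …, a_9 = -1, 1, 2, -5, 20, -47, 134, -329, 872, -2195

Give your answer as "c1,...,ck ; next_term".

  a_3 = -2·2 + 3·1 + 4·-1 = -5
  a_4 = -2·-5 + 3·2 + 4·1 = 20
  a_5 = -2·20 + 3·-5 + 4·2 = -47
  a_6 = -2·-47 + 3·20 + 4·-5 = 134
  a_7 = -2·134 + 3·-47 + 4·20 = -329
  a_8 = -2·-329 + 3·134 + 4·-47 = 872
  a_9 = -2·872 + 3·-329 + 4·134 = -2195
  a_10 = -2·-2195 + 3·872 + 4·-329 = 5690

-2,3,4 ; 5690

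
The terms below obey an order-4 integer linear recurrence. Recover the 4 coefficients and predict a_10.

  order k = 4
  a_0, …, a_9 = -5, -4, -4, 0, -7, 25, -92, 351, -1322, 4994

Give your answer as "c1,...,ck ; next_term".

-3,3,0,-1 ; -18856

  a_4 = -3·0 + 3·-4 + 0·-4 + -1·-5 = -7
  a_5 = -3·-7 + 3·0 + 0·-4 + -1·-4 = 25
  a_6 = -3·25 + 3·-7 + 0·0 + -1·-4 = -92
  a_7 = -3·-92 + 3·25 + 0·-7 + -1·0 = 351
  a_8 = -3·351 + 3·-92 + 0·25 + -1·-7 = -1322
  a_9 = -3·-1322 + 3·351 + 0·-92 + -1·25 = 4994
  a_10 = -3·4994 + 3·-1322 + 0·351 + -1·-92 = -18856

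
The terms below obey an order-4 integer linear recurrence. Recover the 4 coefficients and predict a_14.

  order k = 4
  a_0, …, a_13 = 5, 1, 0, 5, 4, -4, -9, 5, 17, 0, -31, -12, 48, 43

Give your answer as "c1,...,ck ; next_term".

  a_4 = 0·5 + -1·0 + -1·1 + 1·5 = 4
  a_5 = 0·4 + -1·5 + -1·0 + 1·1 = -4
  a_6 = 0·-4 + -1·4 + -1·5 + 1·0 = -9
  a_7 = 0·-9 + -1·-4 + -1·4 + 1·5 = 5
  a_8 = 0·5 + -1·-9 + -1·-4 + 1·4 = 17
  a_9 = 0·17 + -1·5 + -1·-9 + 1·-4 = 0
  a_10 = 0·0 + -1·17 + -1·5 + 1·-9 = -31
  a_11 = 0·-31 + -1·0 + -1·17 + 1·5 = -12
  a_12 = 0·-12 + -1·-31 + -1·0 + 1·17 = 48
  a_13 = 0·48 + -1·-12 + -1·-31 + 1·0 = 43
  a_14 = 0·43 + -1·48 + -1·-12 + 1·-31 = -67

0,-1,-1,1 ; -67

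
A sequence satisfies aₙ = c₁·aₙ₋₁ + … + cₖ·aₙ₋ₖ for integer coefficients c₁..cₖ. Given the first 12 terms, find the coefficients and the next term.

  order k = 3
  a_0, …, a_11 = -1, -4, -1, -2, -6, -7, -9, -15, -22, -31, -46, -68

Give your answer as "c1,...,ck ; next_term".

1,0,1 ; -99

  a_3 = 1·-1 + 0·-4 + 1·-1 = -2
  a_4 = 1·-2 + 0·-1 + 1·-4 = -6
  a_5 = 1·-6 + 0·-2 + 1·-1 = -7
  a_6 = 1·-7 + 0·-6 + 1·-2 = -9
  a_7 = 1·-9 + 0·-7 + 1·-6 = -15
  a_8 = 1·-15 + 0·-9 + 1·-7 = -22
  a_9 = 1·-22 + 0·-15 + 1·-9 = -31
  a_10 = 1·-31 + 0·-22 + 1·-15 = -46
  a_11 = 1·-46 + 0·-31 + 1·-22 = -68
  a_12 = 1·-68 + 0·-46 + 1·-31 = -99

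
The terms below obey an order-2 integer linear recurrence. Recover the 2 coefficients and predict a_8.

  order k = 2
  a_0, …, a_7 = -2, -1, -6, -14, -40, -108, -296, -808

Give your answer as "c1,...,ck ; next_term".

  a_2 = 2·-1 + 2·-2 = -6
  a_3 = 2·-6 + 2·-1 = -14
  a_4 = 2·-14 + 2·-6 = -40
  a_5 = 2·-40 + 2·-14 = -108
  a_6 = 2·-108 + 2·-40 = -296
  a_7 = 2·-296 + 2·-108 = -808
  a_8 = 2·-808 + 2·-296 = -2208

2,2 ; -2208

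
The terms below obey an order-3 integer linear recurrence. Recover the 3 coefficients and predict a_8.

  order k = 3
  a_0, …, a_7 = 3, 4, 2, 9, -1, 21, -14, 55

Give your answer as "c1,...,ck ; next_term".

-1,2,1 ; -62

  a_3 = -1·2 + 2·4 + 1·3 = 9
  a_4 = -1·9 + 2·2 + 1·4 = -1
  a_5 = -1·-1 + 2·9 + 1·2 = 21
  a_6 = -1·21 + 2·-1 + 1·9 = -14
  a_7 = -1·-14 + 2·21 + 1·-1 = 55
  a_8 = -1·55 + 2·-14 + 1·21 = -62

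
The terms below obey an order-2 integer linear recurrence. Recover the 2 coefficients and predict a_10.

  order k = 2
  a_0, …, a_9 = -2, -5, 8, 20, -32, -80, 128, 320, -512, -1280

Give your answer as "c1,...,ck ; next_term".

0,-4 ; 2048

  a_2 = 0·-5 + -4·-2 = 8
  a_3 = 0·8 + -4·-5 = 20
  a_4 = 0·20 + -4·8 = -32
  a_5 = 0·-32 + -4·20 = -80
  a_6 = 0·-80 + -4·-32 = 128
  a_7 = 0·128 + -4·-80 = 320
  a_8 = 0·320 + -4·128 = -512
  a_9 = 0·-512 + -4·320 = -1280
  a_10 = 0·-1280 + -4·-512 = 2048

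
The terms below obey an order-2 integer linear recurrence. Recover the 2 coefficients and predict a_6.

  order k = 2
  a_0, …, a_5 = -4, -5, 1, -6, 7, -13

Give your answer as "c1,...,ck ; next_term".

-1,1 ; 20

  a_2 = -1·-5 + 1·-4 = 1
  a_3 = -1·1 + 1·-5 = -6
  a_4 = -1·-6 + 1·1 = 7
  a_5 = -1·7 + 1·-6 = -13
  a_6 = -1·-13 + 1·7 = 20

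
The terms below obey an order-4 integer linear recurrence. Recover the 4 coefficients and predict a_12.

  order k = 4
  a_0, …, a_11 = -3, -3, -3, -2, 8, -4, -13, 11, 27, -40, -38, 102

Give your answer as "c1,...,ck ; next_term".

  a_4 = -1·-2 + -2·-3 + -1·-3 + 1·-3 = 8
  a_5 = -1·8 + -2·-2 + -1·-3 + 1·-3 = -4
  a_6 = -1·-4 + -2·8 + -1·-2 + 1·-3 = -13
  a_7 = -1·-13 + -2·-4 + -1·8 + 1·-2 = 11
  a_8 = -1·11 + -2·-13 + -1·-4 + 1·8 = 27
  a_9 = -1·27 + -2·11 + -1·-13 + 1·-4 = -40
  a_10 = -1·-40 + -2·27 + -1·11 + 1·-13 = -38
  a_11 = -1·-38 + -2·-40 + -1·27 + 1·11 = 102
  a_12 = -1·102 + -2·-38 + -1·-40 + 1·27 = 41

-1,-2,-1,1 ; 41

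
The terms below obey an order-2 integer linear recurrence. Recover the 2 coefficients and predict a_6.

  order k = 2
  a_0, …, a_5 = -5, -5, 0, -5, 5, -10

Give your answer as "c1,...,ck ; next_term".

-1,1 ; 15

  a_2 = -1·-5 + 1·-5 = 0
  a_3 = -1·0 + 1·-5 = -5
  a_4 = -1·-5 + 1·0 = 5
  a_5 = -1·5 + 1·-5 = -10
  a_6 = -1·-10 + 1·5 = 15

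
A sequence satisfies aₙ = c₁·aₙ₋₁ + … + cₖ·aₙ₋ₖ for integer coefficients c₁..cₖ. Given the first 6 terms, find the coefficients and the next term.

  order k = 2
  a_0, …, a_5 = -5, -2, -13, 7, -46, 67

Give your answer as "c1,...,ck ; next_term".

  a_2 = -1·-2 + 3·-5 = -13
  a_3 = -1·-13 + 3·-2 = 7
  a_4 = -1·7 + 3·-13 = -46
  a_5 = -1·-46 + 3·7 = 67
  a_6 = -1·67 + 3·-46 = -205

-1,3 ; -205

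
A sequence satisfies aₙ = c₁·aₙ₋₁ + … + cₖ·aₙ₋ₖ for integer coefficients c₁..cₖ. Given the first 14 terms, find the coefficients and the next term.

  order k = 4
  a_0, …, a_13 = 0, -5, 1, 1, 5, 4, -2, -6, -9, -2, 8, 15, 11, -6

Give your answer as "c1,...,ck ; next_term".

0,0,-1,-1 ; -23

  a_4 = 0·1 + 0·1 + -1·-5 + -1·0 = 5
  a_5 = 0·5 + 0·1 + -1·1 + -1·-5 = 4
  a_6 = 0·4 + 0·5 + -1·1 + -1·1 = -2
  a_7 = 0·-2 + 0·4 + -1·5 + -1·1 = -6
  a_8 = 0·-6 + 0·-2 + -1·4 + -1·5 = -9
  a_9 = 0·-9 + 0·-6 + -1·-2 + -1·4 = -2
  a_10 = 0·-2 + 0·-9 + -1·-6 + -1·-2 = 8
  a_11 = 0·8 + 0·-2 + -1·-9 + -1·-6 = 15
  a_12 = 0·15 + 0·8 + -1·-2 + -1·-9 = 11
  a_13 = 0·11 + 0·15 + -1·8 + -1·-2 = -6
  a_14 = 0·-6 + 0·11 + -1·15 + -1·8 = -23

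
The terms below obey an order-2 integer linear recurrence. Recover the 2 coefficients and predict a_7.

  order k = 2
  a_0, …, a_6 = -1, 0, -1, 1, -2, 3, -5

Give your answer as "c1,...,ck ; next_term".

-1,1 ; 8

  a_2 = -1·0 + 1·-1 = -1
  a_3 = -1·-1 + 1·0 = 1
  a_4 = -1·1 + 1·-1 = -2
  a_5 = -1·-2 + 1·1 = 3
  a_6 = -1·3 + 1·-2 = -5
  a_7 = -1·-5 + 1·3 = 8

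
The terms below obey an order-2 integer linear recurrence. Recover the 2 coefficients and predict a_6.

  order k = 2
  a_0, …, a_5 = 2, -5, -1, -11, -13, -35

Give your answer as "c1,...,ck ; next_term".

  a_2 = 1·-5 + 2·2 = -1
  a_3 = 1·-1 + 2·-5 = -11
  a_4 = 1·-11 + 2·-1 = -13
  a_5 = 1·-13 + 2·-11 = -35
  a_6 = 1·-35 + 2·-13 = -61

1,2 ; -61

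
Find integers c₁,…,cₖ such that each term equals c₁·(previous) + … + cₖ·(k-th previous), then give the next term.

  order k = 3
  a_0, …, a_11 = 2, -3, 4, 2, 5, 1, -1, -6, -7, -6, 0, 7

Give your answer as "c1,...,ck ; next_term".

  a_3 = 1·4 + 0·-3 + -1·2 = 2
  a_4 = 1·2 + 0·4 + -1·-3 = 5
  a_5 = 1·5 + 0·2 + -1·4 = 1
  a_6 = 1·1 + 0·5 + -1·2 = -1
  a_7 = 1·-1 + 0·1 + -1·5 = -6
  a_8 = 1·-6 + 0·-1 + -1·1 = -7
  a_9 = 1·-7 + 0·-6 + -1·-1 = -6
  a_10 = 1·-6 + 0·-7 + -1·-6 = 0
  a_11 = 1·0 + 0·-6 + -1·-7 = 7
  a_12 = 1·7 + 0·0 + -1·-6 = 13

1,0,-1 ; 13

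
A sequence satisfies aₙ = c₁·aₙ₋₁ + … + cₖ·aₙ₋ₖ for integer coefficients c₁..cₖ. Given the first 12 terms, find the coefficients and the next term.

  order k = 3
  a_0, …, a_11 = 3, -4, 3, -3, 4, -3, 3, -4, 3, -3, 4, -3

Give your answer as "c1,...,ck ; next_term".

  a_3 = 0·3 + 0·-4 + -1·3 = -3
  a_4 = 0·-3 + 0·3 + -1·-4 = 4
  a_5 = 0·4 + 0·-3 + -1·3 = -3
  a_6 = 0·-3 + 0·4 + -1·-3 = 3
  a_7 = 0·3 + 0·-3 + -1·4 = -4
  a_8 = 0·-4 + 0·3 + -1·-3 = 3
  a_9 = 0·3 + 0·-4 + -1·3 = -3
  a_10 = 0·-3 + 0·3 + -1·-4 = 4
  a_11 = 0·4 + 0·-3 + -1·3 = -3
  a_12 = 0·-3 + 0·4 + -1·-3 = 3

0,0,-1 ; 3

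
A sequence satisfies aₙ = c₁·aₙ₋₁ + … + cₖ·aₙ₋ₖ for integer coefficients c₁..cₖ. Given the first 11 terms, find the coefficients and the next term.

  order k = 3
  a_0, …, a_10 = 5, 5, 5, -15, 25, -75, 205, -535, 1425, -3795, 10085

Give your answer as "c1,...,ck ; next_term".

  a_3 = -2·5 + 1·5 + -2·5 = -15
  a_4 = -2·-15 + 1·5 + -2·5 = 25
  a_5 = -2·25 + 1·-15 + -2·5 = -75
  a_6 = -2·-75 + 1·25 + -2·-15 = 205
  a_7 = -2·205 + 1·-75 + -2·25 = -535
  a_8 = -2·-535 + 1·205 + -2·-75 = 1425
  a_9 = -2·1425 + 1·-535 + -2·205 = -3795
  a_10 = -2·-3795 + 1·1425 + -2·-535 = 10085
  a_11 = -2·10085 + 1·-3795 + -2·1425 = -26815

-2,1,-2 ; -26815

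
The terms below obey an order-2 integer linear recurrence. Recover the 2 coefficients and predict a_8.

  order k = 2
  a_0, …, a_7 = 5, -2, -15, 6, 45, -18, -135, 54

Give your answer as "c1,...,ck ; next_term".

  a_2 = 0·-2 + -3·5 = -15
  a_3 = 0·-15 + -3·-2 = 6
  a_4 = 0·6 + -3·-15 = 45
  a_5 = 0·45 + -3·6 = -18
  a_6 = 0·-18 + -3·45 = -135
  a_7 = 0·-135 + -3·-18 = 54
  a_8 = 0·54 + -3·-135 = 405

0,-3 ; 405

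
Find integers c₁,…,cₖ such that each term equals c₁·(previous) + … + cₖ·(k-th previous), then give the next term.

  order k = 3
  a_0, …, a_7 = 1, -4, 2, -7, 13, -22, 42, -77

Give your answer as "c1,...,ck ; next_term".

  a_3 = -1·2 + 1·-4 + -1·1 = -7
  a_4 = -1·-7 + 1·2 + -1·-4 = 13
  a_5 = -1·13 + 1·-7 + -1·2 = -22
  a_6 = -1·-22 + 1·13 + -1·-7 = 42
  a_7 = -1·42 + 1·-22 + -1·13 = -77
  a_8 = -1·-77 + 1·42 + -1·-22 = 141

-1,1,-1 ; 141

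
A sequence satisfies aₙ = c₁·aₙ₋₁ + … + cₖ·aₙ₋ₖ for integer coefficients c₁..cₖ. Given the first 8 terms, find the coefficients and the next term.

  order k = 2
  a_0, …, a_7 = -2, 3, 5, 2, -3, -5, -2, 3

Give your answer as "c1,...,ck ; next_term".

  a_2 = 1·3 + -1·-2 = 5
  a_3 = 1·5 + -1·3 = 2
  a_4 = 1·2 + -1·5 = -3
  a_5 = 1·-3 + -1·2 = -5
  a_6 = 1·-5 + -1·-3 = -2
  a_7 = 1·-2 + -1·-5 = 3
  a_8 = 1·3 + -1·-2 = 5

1,-1 ; 5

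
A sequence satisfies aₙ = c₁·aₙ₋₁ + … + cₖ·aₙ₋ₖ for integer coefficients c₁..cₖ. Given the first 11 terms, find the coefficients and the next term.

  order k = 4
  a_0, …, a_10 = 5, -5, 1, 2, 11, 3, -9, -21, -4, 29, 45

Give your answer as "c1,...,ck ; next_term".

  a_4 = 1·2 + -1·1 + -1·-5 + 1·5 = 11
  a_5 = 1·11 + -1·2 + -1·1 + 1·-5 = 3
  a_6 = 1·3 + -1·11 + -1·2 + 1·1 = -9
  a_7 = 1·-9 + -1·3 + -1·11 + 1·2 = -21
  a_8 = 1·-21 + -1·-9 + -1·3 + 1·11 = -4
  a_9 = 1·-4 + -1·-21 + -1·-9 + 1·3 = 29
  a_10 = 1·29 + -1·-4 + -1·-21 + 1·-9 = 45
  a_11 = 1·45 + -1·29 + -1·-4 + 1·-21 = -1

1,-1,-1,1 ; -1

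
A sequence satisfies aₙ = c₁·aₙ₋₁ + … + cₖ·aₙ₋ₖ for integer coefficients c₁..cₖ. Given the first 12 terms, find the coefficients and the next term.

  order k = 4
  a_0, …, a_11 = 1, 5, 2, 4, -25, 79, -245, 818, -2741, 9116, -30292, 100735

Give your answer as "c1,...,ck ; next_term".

  a_4 = -3·4 + 0·2 + -3·5 + 2·1 = -25
  a_5 = -3·-25 + 0·4 + -3·2 + 2·5 = 79
  a_6 = -3·79 + 0·-25 + -3·4 + 2·2 = -245
  a_7 = -3·-245 + 0·79 + -3·-25 + 2·4 = 818
  a_8 = -3·818 + 0·-245 + -3·79 + 2·-25 = -2741
  a_9 = -3·-2741 + 0·818 + -3·-245 + 2·79 = 9116
  a_10 = -3·9116 + 0·-2741 + -3·818 + 2·-245 = -30292
  a_11 = -3·-30292 + 0·9116 + -3·-2741 + 2·818 = 100735
  a_12 = -3·100735 + 0·-30292 + -3·9116 + 2·-2741 = -335035

-3,0,-3,2 ; -335035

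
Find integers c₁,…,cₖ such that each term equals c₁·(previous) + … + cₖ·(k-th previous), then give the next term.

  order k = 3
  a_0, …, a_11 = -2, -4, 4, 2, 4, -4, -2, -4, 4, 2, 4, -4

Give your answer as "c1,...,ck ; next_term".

0,0,-1 ; -2

  a_3 = 0·4 + 0·-4 + -1·-2 = 2
  a_4 = 0·2 + 0·4 + -1·-4 = 4
  a_5 = 0·4 + 0·2 + -1·4 = -4
  a_6 = 0·-4 + 0·4 + -1·2 = -2
  a_7 = 0·-2 + 0·-4 + -1·4 = -4
  a_8 = 0·-4 + 0·-2 + -1·-4 = 4
  a_9 = 0·4 + 0·-4 + -1·-2 = 2
  a_10 = 0·2 + 0·4 + -1·-4 = 4
  a_11 = 0·4 + 0·2 + -1·4 = -4
  a_12 = 0·-4 + 0·4 + -1·2 = -2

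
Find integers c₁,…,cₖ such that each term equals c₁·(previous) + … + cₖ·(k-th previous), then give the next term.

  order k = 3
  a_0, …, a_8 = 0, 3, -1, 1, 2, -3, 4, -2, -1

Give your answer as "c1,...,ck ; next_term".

-1,0,1 ; 5

  a_3 = -1·-1 + 0·3 + 1·0 = 1
  a_4 = -1·1 + 0·-1 + 1·3 = 2
  a_5 = -1·2 + 0·1 + 1·-1 = -3
  a_6 = -1·-3 + 0·2 + 1·1 = 4
  a_7 = -1·4 + 0·-3 + 1·2 = -2
  a_8 = -1·-2 + 0·4 + 1·-3 = -1
  a_9 = -1·-1 + 0·-2 + 1·4 = 5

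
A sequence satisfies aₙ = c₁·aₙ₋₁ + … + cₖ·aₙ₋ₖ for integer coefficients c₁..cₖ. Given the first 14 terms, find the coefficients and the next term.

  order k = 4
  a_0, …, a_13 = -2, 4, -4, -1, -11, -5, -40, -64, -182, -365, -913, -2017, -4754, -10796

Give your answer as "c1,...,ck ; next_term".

  a_4 = 1·-1 + 2·-4 + 1·4 + 3·-2 = -11
  a_5 = 1·-11 + 2·-1 + 1·-4 + 3·4 = -5
  a_6 = 1·-5 + 2·-11 + 1·-1 + 3·-4 = -40
  a_7 = 1·-40 + 2·-5 + 1·-11 + 3·-1 = -64
  a_8 = 1·-64 + 2·-40 + 1·-5 + 3·-11 = -182
  a_9 = 1·-182 + 2·-64 + 1·-40 + 3·-5 = -365
  a_10 = 1·-365 + 2·-182 + 1·-64 + 3·-40 = -913
  a_11 = 1·-913 + 2·-365 + 1·-182 + 3·-64 = -2017
  a_12 = 1·-2017 + 2·-913 + 1·-365 + 3·-182 = -4754
  a_13 = 1·-4754 + 2·-2017 + 1·-913 + 3·-365 = -10796
  a_14 = 1·-10796 + 2·-4754 + 1·-2017 + 3·-913 = -25060

1,2,1,3 ; -25060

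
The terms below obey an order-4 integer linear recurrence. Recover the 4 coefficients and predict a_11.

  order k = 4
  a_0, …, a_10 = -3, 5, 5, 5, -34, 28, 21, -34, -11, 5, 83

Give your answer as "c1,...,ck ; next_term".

  a_4 = -2·5 + -3·5 + -3·5 + -2·-3 = -34
  a_5 = -2·-34 + -3·5 + -3·5 + -2·5 = 28
  a_6 = -2·28 + -3·-34 + -3·5 + -2·5 = 21
  a_7 = -2·21 + -3·28 + -3·-34 + -2·5 = -34
  a_8 = -2·-34 + -3·21 + -3·28 + -2·-34 = -11
  a_9 = -2·-11 + -3·-34 + -3·21 + -2·28 = 5
  a_10 = -2·5 + -3·-11 + -3·-34 + -2·21 = 83
  a_11 = -2·83 + -3·5 + -3·-11 + -2·-34 = -80

-2,-3,-3,-2 ; -80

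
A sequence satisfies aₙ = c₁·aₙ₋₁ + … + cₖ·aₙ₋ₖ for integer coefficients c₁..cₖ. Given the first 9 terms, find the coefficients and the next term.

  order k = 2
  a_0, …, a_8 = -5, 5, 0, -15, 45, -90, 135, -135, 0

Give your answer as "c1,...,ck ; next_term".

  a_2 = -3·5 + -3·-5 = 0
  a_3 = -3·0 + -3·5 = -15
  a_4 = -3·-15 + -3·0 = 45
  a_5 = -3·45 + -3·-15 = -90
  a_6 = -3·-90 + -3·45 = 135
  a_7 = -3·135 + -3·-90 = -135
  a_8 = -3·-135 + -3·135 = 0
  a_9 = -3·0 + -3·-135 = 405

-3,-3 ; 405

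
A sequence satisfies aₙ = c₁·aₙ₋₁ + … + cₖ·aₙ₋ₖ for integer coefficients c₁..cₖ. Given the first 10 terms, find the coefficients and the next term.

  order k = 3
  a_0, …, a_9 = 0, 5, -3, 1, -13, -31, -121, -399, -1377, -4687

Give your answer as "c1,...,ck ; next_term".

  a_3 = 3·-3 + 2·5 + -2·0 = 1
  a_4 = 3·1 + 2·-3 + -2·5 = -13
  a_5 = 3·-13 + 2·1 + -2·-3 = -31
  a_6 = 3·-31 + 2·-13 + -2·1 = -121
  a_7 = 3·-121 + 2·-31 + -2·-13 = -399
  a_8 = 3·-399 + 2·-121 + -2·-31 = -1377
  a_9 = 3·-1377 + 2·-399 + -2·-121 = -4687
  a_10 = 3·-4687 + 2·-1377 + -2·-399 = -16017

3,2,-2 ; -16017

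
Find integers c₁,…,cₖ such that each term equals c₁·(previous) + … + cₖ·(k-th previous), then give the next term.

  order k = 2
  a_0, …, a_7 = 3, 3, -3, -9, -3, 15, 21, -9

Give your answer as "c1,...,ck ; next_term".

  a_2 = 1·3 + -2·3 = -3
  a_3 = 1·-3 + -2·3 = -9
  a_4 = 1·-9 + -2·-3 = -3
  a_5 = 1·-3 + -2·-9 = 15
  a_6 = 1·15 + -2·-3 = 21
  a_7 = 1·21 + -2·15 = -9
  a_8 = 1·-9 + -2·21 = -51

1,-2 ; -51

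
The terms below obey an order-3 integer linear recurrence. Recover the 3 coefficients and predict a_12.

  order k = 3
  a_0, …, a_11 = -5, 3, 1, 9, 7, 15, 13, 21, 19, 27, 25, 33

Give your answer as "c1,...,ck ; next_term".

1,1,-1 ; 31

  a_3 = 1·1 + 1·3 + -1·-5 = 9
  a_4 = 1·9 + 1·1 + -1·3 = 7
  a_5 = 1·7 + 1·9 + -1·1 = 15
  a_6 = 1·15 + 1·7 + -1·9 = 13
  a_7 = 1·13 + 1·15 + -1·7 = 21
  a_8 = 1·21 + 1·13 + -1·15 = 19
  a_9 = 1·19 + 1·21 + -1·13 = 27
  a_10 = 1·27 + 1·19 + -1·21 = 25
  a_11 = 1·25 + 1·27 + -1·19 = 33
  a_12 = 1·33 + 1·25 + -1·27 = 31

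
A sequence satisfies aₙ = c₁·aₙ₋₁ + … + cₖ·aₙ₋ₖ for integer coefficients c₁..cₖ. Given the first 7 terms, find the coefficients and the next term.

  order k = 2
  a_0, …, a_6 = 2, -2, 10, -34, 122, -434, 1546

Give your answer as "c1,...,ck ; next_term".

-3,2 ; -5506

  a_2 = -3·-2 + 2·2 = 10
  a_3 = -3·10 + 2·-2 = -34
  a_4 = -3·-34 + 2·10 = 122
  a_5 = -3·122 + 2·-34 = -434
  a_6 = -3·-434 + 2·122 = 1546
  a_7 = -3·1546 + 2·-434 = -5506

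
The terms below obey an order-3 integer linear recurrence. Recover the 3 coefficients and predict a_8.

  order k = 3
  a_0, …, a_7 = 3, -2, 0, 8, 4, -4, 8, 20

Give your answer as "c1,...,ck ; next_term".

  a_3 = 1·0 + -1·-2 + 2·3 = 8
  a_4 = 1·8 + -1·0 + 2·-2 = 4
  a_5 = 1·4 + -1·8 + 2·0 = -4
  a_6 = 1·-4 + -1·4 + 2·8 = 8
  a_7 = 1·8 + -1·-4 + 2·4 = 20
  a_8 = 1·20 + -1·8 + 2·-4 = 4

1,-1,2 ; 4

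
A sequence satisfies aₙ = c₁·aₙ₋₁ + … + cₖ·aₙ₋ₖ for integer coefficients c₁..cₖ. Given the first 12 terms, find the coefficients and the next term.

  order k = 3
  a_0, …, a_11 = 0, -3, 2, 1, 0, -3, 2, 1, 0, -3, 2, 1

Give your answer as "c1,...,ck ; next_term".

  a_3 = -1·2 + -1·-3 + -1·0 = 1
  a_4 = -1·1 + -1·2 + -1·-3 = 0
  a_5 = -1·0 + -1·1 + -1·2 = -3
  a_6 = -1·-3 + -1·0 + -1·1 = 2
  a_7 = -1·2 + -1·-3 + -1·0 = 1
  a_8 = -1·1 + -1·2 + -1·-3 = 0
  a_9 = -1·0 + -1·1 + -1·2 = -3
  a_10 = -1·-3 + -1·0 + -1·1 = 2
  a_11 = -1·2 + -1·-3 + -1·0 = 1
  a_12 = -1·1 + -1·2 + -1·-3 = 0

-1,-1,-1 ; 0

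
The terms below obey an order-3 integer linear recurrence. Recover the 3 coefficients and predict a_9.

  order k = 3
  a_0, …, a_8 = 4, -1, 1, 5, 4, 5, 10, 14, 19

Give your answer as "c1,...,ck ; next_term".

  a_3 = 1·1 + 0·-1 + 1·4 = 5
  a_4 = 1·5 + 0·1 + 1·-1 = 4
  a_5 = 1·4 + 0·5 + 1·1 = 5
  a_6 = 1·5 + 0·4 + 1·5 = 10
  a_7 = 1·10 + 0·5 + 1·4 = 14
  a_8 = 1·14 + 0·10 + 1·5 = 19
  a_9 = 1·19 + 0·14 + 1·10 = 29

1,0,1 ; 29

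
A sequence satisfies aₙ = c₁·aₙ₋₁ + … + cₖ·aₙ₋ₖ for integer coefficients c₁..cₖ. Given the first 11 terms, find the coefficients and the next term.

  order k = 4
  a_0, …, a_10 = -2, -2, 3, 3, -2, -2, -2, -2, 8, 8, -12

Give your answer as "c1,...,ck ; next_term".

0,-2,0,-2 ; -12

  a_4 = 0·3 + -2·3 + 0·-2 + -2·-2 = -2
  a_5 = 0·-2 + -2·3 + 0·3 + -2·-2 = -2
  a_6 = 0·-2 + -2·-2 + 0·3 + -2·3 = -2
  a_7 = 0·-2 + -2·-2 + 0·-2 + -2·3 = -2
  a_8 = 0·-2 + -2·-2 + 0·-2 + -2·-2 = 8
  a_9 = 0·8 + -2·-2 + 0·-2 + -2·-2 = 8
  a_10 = 0·8 + -2·8 + 0·-2 + -2·-2 = -12
  a_11 = 0·-12 + -2·8 + 0·8 + -2·-2 = -12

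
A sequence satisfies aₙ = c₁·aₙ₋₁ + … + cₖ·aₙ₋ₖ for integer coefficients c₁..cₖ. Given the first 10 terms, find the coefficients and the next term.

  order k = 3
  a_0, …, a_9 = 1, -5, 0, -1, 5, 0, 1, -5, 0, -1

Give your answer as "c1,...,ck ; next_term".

0,0,-1 ; 5

  a_3 = 0·0 + 0·-5 + -1·1 = -1
  a_4 = 0·-1 + 0·0 + -1·-5 = 5
  a_5 = 0·5 + 0·-1 + -1·0 = 0
  a_6 = 0·0 + 0·5 + -1·-1 = 1
  a_7 = 0·1 + 0·0 + -1·5 = -5
  a_8 = 0·-5 + 0·1 + -1·0 = 0
  a_9 = 0·0 + 0·-5 + -1·1 = -1
  a_10 = 0·-1 + 0·0 + -1·-5 = 5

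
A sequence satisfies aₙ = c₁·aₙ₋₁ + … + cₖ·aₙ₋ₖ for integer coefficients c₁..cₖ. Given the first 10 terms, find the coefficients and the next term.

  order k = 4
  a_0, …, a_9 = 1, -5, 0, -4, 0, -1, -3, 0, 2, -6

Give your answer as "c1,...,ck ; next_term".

-1,-1,1,1 ; 1

  a_4 = -1·-4 + -1·0 + 1·-5 + 1·1 = 0
  a_5 = -1·0 + -1·-4 + 1·0 + 1·-5 = -1
  a_6 = -1·-1 + -1·0 + 1·-4 + 1·0 = -3
  a_7 = -1·-3 + -1·-1 + 1·0 + 1·-4 = 0
  a_8 = -1·0 + -1·-3 + 1·-1 + 1·0 = 2
  a_9 = -1·2 + -1·0 + 1·-3 + 1·-1 = -6
  a_10 = -1·-6 + -1·2 + 1·0 + 1·-3 = 1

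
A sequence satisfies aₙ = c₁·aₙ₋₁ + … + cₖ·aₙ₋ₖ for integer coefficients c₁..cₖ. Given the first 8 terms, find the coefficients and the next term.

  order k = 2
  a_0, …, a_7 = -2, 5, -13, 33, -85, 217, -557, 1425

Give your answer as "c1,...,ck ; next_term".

  a_2 = -1·5 + 4·-2 = -13
  a_3 = -1·-13 + 4·5 = 33
  a_4 = -1·33 + 4·-13 = -85
  a_5 = -1·-85 + 4·33 = 217
  a_6 = -1·217 + 4·-85 = -557
  a_7 = -1·-557 + 4·217 = 1425
  a_8 = -1·1425 + 4·-557 = -3653

-1,4 ; -3653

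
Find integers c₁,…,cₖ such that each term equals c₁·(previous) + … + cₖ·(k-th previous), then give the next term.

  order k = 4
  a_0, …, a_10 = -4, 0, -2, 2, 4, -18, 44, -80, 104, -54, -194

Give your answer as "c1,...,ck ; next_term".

-3,-3,0,-1 ; 824

  a_4 = -3·2 + -3·-2 + 0·0 + -1·-4 = 4
  a_5 = -3·4 + -3·2 + 0·-2 + -1·0 = -18
  a_6 = -3·-18 + -3·4 + 0·2 + -1·-2 = 44
  a_7 = -3·44 + -3·-18 + 0·4 + -1·2 = -80
  a_8 = -3·-80 + -3·44 + 0·-18 + -1·4 = 104
  a_9 = -3·104 + -3·-80 + 0·44 + -1·-18 = -54
  a_10 = -3·-54 + -3·104 + 0·-80 + -1·44 = -194
  a_11 = -3·-194 + -3·-54 + 0·104 + -1·-80 = 824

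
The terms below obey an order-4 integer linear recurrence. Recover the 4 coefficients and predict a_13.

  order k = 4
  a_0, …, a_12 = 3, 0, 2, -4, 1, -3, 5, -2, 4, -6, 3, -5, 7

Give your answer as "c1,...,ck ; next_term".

-1,0,-1,-1 ; -4

  a_4 = -1·-4 + 0·2 + -1·0 + -1·3 = 1
  a_5 = -1·1 + 0·-4 + -1·2 + -1·0 = -3
  a_6 = -1·-3 + 0·1 + -1·-4 + -1·2 = 5
  a_7 = -1·5 + 0·-3 + -1·1 + -1·-4 = -2
  a_8 = -1·-2 + 0·5 + -1·-3 + -1·1 = 4
  a_9 = -1·4 + 0·-2 + -1·5 + -1·-3 = -6
  a_10 = -1·-6 + 0·4 + -1·-2 + -1·5 = 3
  a_11 = -1·3 + 0·-6 + -1·4 + -1·-2 = -5
  a_12 = -1·-5 + 0·3 + -1·-6 + -1·4 = 7
  a_13 = -1·7 + 0·-5 + -1·3 + -1·-6 = -4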